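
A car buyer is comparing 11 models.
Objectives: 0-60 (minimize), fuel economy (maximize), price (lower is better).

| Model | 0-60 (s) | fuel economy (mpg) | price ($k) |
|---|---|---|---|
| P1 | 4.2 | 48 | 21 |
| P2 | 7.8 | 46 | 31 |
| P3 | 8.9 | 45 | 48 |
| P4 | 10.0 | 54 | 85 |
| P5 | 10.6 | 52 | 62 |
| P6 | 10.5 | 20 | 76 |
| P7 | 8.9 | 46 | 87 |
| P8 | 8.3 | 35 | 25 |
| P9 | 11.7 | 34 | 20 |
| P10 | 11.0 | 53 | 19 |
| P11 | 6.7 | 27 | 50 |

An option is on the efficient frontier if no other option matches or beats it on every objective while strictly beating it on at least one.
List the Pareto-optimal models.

P1, P4, P5, P10

P1: not dominated (best 0-60).
P2: dominated by P1 (0-60 4.2≤7.8, fuel economy 48≥46, price 21≤31).
P3: dominated by P1 (0-60 4.2≤8.9, fuel economy 48≥45, price 21≤48).
P4: not dominated (best fuel economy).
P5: not dominated.
P6: dominated by P1 (0-60 4.2≤10.5, fuel economy 48≥20, price 21≤76).
P7: dominated by P1 (0-60 4.2≤8.9, fuel economy 48≥46, price 21≤87).
P8: dominated by P1 (0-60 4.2≤8.3, fuel economy 48≥35, price 21≤25).
P9: dominated by P10 (0-60 11.0≤11.7, fuel economy 53≥34, price 19≤20).
P10: not dominated (best price).
P11: dominated by P1 (0-60 4.2≤6.7, fuel economy 48≥27, price 21≤50).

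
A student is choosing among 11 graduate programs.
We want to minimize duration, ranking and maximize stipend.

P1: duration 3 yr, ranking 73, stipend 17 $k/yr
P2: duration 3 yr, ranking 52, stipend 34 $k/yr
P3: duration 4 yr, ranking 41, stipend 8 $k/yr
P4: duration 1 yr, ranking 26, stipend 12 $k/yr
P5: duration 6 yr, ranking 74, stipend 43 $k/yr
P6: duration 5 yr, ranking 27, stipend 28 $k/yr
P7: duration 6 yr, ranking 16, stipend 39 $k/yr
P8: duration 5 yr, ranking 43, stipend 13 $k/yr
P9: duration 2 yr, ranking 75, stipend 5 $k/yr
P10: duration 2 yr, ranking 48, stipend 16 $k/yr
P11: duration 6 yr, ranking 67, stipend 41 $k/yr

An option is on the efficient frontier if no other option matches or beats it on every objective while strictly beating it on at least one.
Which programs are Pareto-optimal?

P1: dominated by P2 (duration 3≤3, ranking 52≤73, stipend 34≥17).
P2: not dominated.
P3: dominated by P4 (duration 1≤4, ranking 26≤41, stipend 12≥8).
P4: not dominated (best duration).
P5: not dominated (best stipend).
P6: not dominated.
P7: not dominated (best ranking).
P8: dominated by P6 (duration 5≤5, ranking 27≤43, stipend 28≥13).
P9: dominated by P4 (duration 1≤2, ranking 26≤75, stipend 12≥5).
P10: not dominated.
P11: not dominated.

P2, P4, P5, P6, P7, P10, P11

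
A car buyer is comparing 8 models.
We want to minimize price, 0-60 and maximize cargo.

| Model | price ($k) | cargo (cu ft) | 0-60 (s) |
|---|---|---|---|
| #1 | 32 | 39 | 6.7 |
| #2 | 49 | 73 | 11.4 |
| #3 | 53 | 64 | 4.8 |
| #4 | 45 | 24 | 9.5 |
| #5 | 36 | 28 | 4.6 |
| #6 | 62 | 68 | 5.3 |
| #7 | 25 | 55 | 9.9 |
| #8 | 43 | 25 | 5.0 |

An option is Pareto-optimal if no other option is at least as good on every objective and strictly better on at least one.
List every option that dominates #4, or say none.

#1: price 32≤45, cargo 39≥24, 0-60 6.7≤9.5 — dominates #4.
#5: price 36≤45, cargo 28≥24, 0-60 4.6≤9.5 — dominates #4.
#8: price 43≤45, cargo 25≥24, 0-60 5.0≤9.5 — dominates #4.
Others (#2, #3, #6, #7) are each worse than #4 on at least one objective.

#1, #5, #8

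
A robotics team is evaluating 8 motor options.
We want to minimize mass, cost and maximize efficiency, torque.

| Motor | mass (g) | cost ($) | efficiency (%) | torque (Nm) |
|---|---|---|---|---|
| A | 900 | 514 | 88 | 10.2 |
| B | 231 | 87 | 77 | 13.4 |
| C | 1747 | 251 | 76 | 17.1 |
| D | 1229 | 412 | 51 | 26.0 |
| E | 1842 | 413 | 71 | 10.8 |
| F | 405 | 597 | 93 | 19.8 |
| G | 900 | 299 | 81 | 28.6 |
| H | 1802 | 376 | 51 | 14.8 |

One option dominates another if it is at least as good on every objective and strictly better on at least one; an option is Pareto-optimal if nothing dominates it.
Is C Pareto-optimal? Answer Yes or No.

Yes

A: worse on cost (514 vs 251).
B: worse on torque (13.4 vs 17.1).
D: worse on cost (412 vs 251).
E: worse on mass (1842 vs 1747).
F: worse on cost (597 vs 251).
G: worse on cost (299 vs 251).
H: worse on mass (1802 vs 1747).
No option is at least as good as C on every objective and strictly better on one.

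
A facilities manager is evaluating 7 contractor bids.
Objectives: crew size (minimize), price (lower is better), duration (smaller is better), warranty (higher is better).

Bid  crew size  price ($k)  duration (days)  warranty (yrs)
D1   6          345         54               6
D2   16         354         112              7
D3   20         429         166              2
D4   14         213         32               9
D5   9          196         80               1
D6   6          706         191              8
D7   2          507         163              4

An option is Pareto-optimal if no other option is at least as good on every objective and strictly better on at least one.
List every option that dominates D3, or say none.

D1: crew size 6≤20, price 345≤429, duration 54≤166, warranty 6≥2 — dominates D3.
D2: crew size 16≤20, price 354≤429, duration 112≤166, warranty 7≥2 — dominates D3.
D4: crew size 14≤20, price 213≤429, duration 32≤166, warranty 9≥2 — dominates D3.
Others (D5, D6, D7) are each worse than D3 on at least one objective.

D1, D2, D4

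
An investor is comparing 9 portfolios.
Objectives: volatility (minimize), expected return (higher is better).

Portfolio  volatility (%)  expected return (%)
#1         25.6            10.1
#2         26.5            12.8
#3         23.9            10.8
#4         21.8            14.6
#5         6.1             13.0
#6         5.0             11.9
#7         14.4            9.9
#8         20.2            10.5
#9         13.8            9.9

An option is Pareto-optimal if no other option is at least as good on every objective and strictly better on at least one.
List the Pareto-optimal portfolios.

#4, #5, #6

#1: dominated by #3 (volatility 23.9≤25.6, expected return 10.8≥10.1).
#2: dominated by #4 (volatility 21.8≤26.5, expected return 14.6≥12.8).
#3: dominated by #4 (volatility 21.8≤23.9, expected return 14.6≥10.8).
#4: not dominated (best expected return).
#5: not dominated.
#6: not dominated (best volatility).
#7: dominated by #5 (volatility 6.1≤14.4, expected return 13.0≥9.9).
#8: dominated by #5 (volatility 6.1≤20.2, expected return 13.0≥10.5).
#9: dominated by #5 (volatility 6.1≤13.8, expected return 13.0≥9.9).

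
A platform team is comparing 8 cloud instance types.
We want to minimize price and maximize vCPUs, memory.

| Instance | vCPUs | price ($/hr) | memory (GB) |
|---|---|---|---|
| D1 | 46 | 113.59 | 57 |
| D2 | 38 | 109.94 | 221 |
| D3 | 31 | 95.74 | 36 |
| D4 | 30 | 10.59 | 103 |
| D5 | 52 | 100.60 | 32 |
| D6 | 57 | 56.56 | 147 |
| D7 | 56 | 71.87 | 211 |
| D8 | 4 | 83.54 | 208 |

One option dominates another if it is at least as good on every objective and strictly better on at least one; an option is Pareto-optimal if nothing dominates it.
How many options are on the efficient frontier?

D1: dominated by D6 (vCPUs 57≥46, price 56.56≤113.59, memory 147≥57).
D2: not dominated (best memory).
D3: dominated by D6 (vCPUs 57≥31, price 56.56≤95.74, memory 147≥36).
D4: not dominated (best price).
D5: dominated by D6 (vCPUs 57≥52, price 56.56≤100.60, memory 147≥32).
D6: not dominated (best vCPUs).
D7: not dominated.
D8: dominated by D7 (vCPUs 56≥4, price 71.87≤83.54, memory 211≥208).
Pareto-optimal: D2, D4, D6, D7 → 4.

4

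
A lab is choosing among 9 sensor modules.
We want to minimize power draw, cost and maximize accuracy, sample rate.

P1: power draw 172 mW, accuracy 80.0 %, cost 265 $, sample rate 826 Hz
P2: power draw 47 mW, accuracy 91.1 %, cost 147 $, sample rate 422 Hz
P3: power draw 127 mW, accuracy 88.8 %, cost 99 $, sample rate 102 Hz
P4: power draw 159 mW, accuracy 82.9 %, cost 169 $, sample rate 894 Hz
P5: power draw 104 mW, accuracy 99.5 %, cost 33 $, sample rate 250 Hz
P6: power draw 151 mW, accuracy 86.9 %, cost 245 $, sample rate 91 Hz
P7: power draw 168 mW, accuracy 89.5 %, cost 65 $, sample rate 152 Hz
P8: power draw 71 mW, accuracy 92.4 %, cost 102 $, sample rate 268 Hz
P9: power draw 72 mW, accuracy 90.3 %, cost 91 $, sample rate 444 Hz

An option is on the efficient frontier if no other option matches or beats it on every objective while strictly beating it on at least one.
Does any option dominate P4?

No

P1: worse on power draw (172 vs 159).
P2: worse on sample rate (422 vs 894).
P3: worse on sample rate (102 vs 894).
P5: worse on sample rate (250 vs 894).
P6: worse on cost (245 vs 169).
P7: worse on power draw (168 vs 159).
P8: worse on sample rate (268 vs 894).
P9: worse on sample rate (444 vs 894).
No option is at least as good as P4 on every objective and strictly better on one.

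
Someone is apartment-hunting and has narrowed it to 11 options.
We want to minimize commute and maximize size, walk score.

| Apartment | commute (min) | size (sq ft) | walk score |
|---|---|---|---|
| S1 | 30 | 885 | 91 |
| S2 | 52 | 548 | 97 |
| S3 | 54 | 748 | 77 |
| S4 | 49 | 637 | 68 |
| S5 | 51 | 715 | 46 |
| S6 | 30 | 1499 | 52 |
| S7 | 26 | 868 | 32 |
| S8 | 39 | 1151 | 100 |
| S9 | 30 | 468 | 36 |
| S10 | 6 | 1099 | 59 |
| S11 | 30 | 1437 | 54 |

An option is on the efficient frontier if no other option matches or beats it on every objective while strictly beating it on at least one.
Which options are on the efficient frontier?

S1: not dominated.
S2: dominated by S8 (commute 39≤52, size 1151≥548, walk score 100≥97).
S3: dominated by S1 (commute 30≤54, size 885≥748, walk score 91≥77).
S4: dominated by S1 (commute 30≤49, size 885≥637, walk score 91≥68).
S5: dominated by S1 (commute 30≤51, size 885≥715, walk score 91≥46).
S6: not dominated (best size).
S7: dominated by S10 (commute 6≤26, size 1099≥868, walk score 59≥32).
S8: not dominated (best walk score).
S9: dominated by S1 (commute 30≤30, size 885≥468, walk score 91≥36).
S10: not dominated (best commute).
S11: not dominated.

S1, S6, S8, S10, S11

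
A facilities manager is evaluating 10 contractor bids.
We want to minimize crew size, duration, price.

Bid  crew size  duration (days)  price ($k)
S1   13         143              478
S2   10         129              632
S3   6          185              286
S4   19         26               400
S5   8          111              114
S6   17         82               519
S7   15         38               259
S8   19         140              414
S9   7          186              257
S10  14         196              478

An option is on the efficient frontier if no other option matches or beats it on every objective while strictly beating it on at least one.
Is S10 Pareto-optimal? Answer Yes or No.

S1 vs S10: crew size 13≤14, duration 143≤196, price 478≤478 — S1 is at least as good on every objective and strictly better on at least one, so S1 dominates S10.

No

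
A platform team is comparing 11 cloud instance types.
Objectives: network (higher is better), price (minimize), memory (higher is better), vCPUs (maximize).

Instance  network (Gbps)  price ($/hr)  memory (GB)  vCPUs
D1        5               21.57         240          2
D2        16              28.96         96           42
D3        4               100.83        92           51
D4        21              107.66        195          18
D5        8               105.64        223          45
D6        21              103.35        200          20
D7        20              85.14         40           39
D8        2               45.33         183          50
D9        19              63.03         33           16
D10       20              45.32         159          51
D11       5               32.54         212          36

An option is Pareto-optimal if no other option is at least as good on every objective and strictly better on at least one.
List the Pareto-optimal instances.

D1, D2, D5, D6, D8, D10, D11

D1: not dominated (best price).
D2: not dominated.
D3: dominated by D10 (network 20≥4, price 45.32≤100.83, memory 159≥92, vCPUs 51≥51).
D4: dominated by D6 (network 21≥21, price 103.35≤107.66, memory 200≥195, vCPUs 20≥18).
D5: not dominated.
D6: not dominated.
D7: dominated by D10 (network 20≥20, price 45.32≤85.14, memory 159≥40, vCPUs 51≥39).
D8: not dominated.
D9: dominated by D10 (network 20≥19, price 45.32≤63.03, memory 159≥33, vCPUs 51≥16).
D10: not dominated.
D11: not dominated.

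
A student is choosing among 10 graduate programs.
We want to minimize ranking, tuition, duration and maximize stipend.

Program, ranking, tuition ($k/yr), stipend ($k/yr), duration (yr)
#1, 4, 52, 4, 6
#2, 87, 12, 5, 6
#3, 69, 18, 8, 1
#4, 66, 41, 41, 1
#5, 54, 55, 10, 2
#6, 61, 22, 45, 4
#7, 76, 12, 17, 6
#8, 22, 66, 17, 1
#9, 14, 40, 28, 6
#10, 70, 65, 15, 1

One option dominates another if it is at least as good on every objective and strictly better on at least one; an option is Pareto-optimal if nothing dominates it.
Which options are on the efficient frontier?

#1, #3, #4, #5, #6, #7, #8, #9

#1: not dominated (best ranking).
#2: dominated by #7 (ranking 76≤87, tuition 12≤12, stipend 17≥5, duration 6≤6).
#3: not dominated.
#4: not dominated.
#5: not dominated.
#6: not dominated (best stipend).
#7: not dominated.
#8: not dominated.
#9: not dominated.
#10: dominated by #4 (ranking 66≤70, tuition 41≤65, stipend 41≥15, duration 1≤1).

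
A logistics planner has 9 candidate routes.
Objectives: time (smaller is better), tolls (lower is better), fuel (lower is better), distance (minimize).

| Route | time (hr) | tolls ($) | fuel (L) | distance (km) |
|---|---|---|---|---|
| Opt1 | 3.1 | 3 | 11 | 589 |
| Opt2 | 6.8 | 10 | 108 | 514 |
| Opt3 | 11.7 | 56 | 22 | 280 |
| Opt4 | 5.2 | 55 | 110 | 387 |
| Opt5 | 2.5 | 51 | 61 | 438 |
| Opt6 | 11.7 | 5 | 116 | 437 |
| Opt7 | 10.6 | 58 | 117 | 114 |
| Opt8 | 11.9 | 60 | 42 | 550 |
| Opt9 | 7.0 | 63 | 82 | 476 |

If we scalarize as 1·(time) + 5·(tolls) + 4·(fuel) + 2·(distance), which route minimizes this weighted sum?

Opt1: 1·3.1 + 5·3 + 4·11 + 2·589 = 1240.1
Opt2: 1·6.8 + 5·10 + 4·108 + 2·514 = 1516.8
Opt3: 1·11.7 + 5·56 + 4·22 + 2·280 = 939.7
Opt4: 1·5.2 + 5·55 + 4·110 + 2·387 = 1494.2
Opt5: 1·2.5 + 5·51 + 4·61 + 2·438 = 1377.5
Opt6: 1·11.7 + 5·5 + 4·116 + 2·437 = 1374.7
Opt7: 1·10.6 + 5·58 + 4·117 + 2·114 = 996.6
Opt8: 1·11.9 + 5·60 + 4·42 + 2·550 = 1579.9
Opt9: 1·7.0 + 5·63 + 4·82 + 2·476 = 1602.0
Lowest: Opt3 at 939.7.

Opt3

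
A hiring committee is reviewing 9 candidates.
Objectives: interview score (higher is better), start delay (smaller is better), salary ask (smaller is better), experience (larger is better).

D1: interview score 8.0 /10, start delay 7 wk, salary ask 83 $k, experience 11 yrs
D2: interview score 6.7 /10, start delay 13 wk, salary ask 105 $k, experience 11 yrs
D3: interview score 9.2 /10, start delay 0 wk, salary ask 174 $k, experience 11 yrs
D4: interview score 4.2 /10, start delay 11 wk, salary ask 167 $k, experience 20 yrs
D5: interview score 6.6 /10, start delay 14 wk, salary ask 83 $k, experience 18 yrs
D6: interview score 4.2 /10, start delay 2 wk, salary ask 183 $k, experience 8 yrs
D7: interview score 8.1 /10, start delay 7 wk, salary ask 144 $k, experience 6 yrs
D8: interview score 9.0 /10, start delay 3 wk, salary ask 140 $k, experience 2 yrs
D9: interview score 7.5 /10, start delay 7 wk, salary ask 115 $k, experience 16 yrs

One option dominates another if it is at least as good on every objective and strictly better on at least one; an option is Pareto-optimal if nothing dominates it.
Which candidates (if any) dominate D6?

D3: interview score 9.2≥4.2, start delay 0≤2, salary ask 174≤183, experience 11≥8 — dominates D6.
Others (D1, D2, D4, D5, D7, D8, D9) are each worse than D6 on at least one objective.

D3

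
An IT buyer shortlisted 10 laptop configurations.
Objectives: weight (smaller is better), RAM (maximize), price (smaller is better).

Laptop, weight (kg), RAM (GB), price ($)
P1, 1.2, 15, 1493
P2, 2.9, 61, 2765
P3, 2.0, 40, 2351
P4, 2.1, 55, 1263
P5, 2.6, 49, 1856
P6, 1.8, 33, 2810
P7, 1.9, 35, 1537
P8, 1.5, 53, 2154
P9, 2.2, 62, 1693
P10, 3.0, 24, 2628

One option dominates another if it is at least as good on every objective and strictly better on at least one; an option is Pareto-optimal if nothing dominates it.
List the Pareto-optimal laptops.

P1, P4, P7, P8, P9

P1: not dominated (best weight).
P2: dominated by P9 (weight 2.2≤2.9, RAM 62≥61, price 1693≤2765).
P3: dominated by P8 (weight 1.5≤2.0, RAM 53≥40, price 2154≤2351).
P4: not dominated (best price).
P5: dominated by P4 (weight 2.1≤2.6, RAM 55≥49, price 1263≤1856).
P6: dominated by P8 (weight 1.5≤1.8, RAM 53≥33, price 2154≤2810).
P7: not dominated.
P8: not dominated.
P9: not dominated (best RAM).
P10: dominated by P3 (weight 2.0≤3.0, RAM 40≥24, price 2351≤2628).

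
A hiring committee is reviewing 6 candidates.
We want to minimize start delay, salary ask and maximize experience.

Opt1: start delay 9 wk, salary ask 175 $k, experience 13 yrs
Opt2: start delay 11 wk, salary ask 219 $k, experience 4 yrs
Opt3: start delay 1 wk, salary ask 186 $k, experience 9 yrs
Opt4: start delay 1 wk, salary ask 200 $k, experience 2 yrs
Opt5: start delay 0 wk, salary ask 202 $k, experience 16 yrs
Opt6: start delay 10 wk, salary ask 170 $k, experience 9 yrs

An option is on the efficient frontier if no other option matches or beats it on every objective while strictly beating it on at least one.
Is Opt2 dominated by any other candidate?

Opt1 vs Opt2: start delay 9≤11, salary ask 175≤219, experience 13≥4 — Opt1 is at least as good on every objective and strictly better on at least one, so Opt1 dominates Opt2.

Yes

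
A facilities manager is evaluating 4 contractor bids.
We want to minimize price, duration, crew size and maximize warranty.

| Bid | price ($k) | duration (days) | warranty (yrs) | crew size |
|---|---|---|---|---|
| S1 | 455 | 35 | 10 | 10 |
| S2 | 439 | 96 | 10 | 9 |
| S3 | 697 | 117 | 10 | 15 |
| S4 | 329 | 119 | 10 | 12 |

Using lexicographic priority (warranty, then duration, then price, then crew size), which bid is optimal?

First maximize warranty: best is 10, kept {S1, S2, S3, S4}.
Then minimize duration: best is 35, kept {S1}.

S1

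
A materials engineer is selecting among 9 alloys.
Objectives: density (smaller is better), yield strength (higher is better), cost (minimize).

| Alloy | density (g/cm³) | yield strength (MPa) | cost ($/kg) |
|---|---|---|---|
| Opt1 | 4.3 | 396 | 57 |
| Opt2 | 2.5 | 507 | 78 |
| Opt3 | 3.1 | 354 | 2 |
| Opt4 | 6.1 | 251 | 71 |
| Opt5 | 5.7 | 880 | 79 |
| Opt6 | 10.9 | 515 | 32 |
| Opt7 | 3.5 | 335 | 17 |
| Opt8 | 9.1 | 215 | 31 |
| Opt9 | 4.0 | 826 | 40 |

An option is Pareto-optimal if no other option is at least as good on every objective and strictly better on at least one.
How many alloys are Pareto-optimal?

5

Opt1: dominated by Opt9 (density 4.0≤4.3, yield strength 826≥396, cost 40≤57).
Opt2: not dominated (best density).
Opt3: not dominated (best cost).
Opt4: dominated by Opt1 (density 4.3≤6.1, yield strength 396≥251, cost 57≤71).
Opt5: not dominated (best yield strength).
Opt6: not dominated.
Opt7: dominated by Opt3 (density 3.1≤3.5, yield strength 354≥335, cost 2≤17).
Opt8: dominated by Opt3 (density 3.1≤9.1, yield strength 354≥215, cost 2≤31).
Opt9: not dominated.
Pareto-optimal: Opt2, Opt3, Opt5, Opt6, Opt9 → 5.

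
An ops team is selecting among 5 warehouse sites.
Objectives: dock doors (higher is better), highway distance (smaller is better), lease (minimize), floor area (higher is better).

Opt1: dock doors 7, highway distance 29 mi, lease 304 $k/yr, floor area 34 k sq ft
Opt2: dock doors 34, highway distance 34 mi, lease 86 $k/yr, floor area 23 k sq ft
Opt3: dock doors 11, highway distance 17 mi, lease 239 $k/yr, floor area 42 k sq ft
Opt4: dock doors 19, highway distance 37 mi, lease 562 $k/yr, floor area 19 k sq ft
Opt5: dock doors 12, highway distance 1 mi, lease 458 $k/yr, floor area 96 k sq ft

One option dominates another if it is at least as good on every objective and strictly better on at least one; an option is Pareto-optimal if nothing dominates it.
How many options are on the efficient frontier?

3

Opt1: dominated by Opt3 (dock doors 11≥7, highway distance 17≤29, lease 239≤304, floor area 42≥34).
Opt2: not dominated (best dock doors).
Opt3: not dominated.
Opt4: dominated by Opt2 (dock doors 34≥19, highway distance 34≤37, lease 86≤562, floor area 23≥19).
Opt5: not dominated (best highway distance).
Pareto-optimal: Opt2, Opt3, Opt5 → 3.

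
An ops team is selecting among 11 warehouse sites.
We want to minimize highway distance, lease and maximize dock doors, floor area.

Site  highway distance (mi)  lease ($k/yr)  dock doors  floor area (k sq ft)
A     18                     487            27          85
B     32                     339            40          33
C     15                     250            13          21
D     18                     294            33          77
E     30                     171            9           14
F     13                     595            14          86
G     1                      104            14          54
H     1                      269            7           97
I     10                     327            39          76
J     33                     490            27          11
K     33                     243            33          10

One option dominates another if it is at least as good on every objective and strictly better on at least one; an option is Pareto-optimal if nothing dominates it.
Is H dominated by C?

No

C vs H: C is worse on highway distance (15 vs 1), so it does not dominate H.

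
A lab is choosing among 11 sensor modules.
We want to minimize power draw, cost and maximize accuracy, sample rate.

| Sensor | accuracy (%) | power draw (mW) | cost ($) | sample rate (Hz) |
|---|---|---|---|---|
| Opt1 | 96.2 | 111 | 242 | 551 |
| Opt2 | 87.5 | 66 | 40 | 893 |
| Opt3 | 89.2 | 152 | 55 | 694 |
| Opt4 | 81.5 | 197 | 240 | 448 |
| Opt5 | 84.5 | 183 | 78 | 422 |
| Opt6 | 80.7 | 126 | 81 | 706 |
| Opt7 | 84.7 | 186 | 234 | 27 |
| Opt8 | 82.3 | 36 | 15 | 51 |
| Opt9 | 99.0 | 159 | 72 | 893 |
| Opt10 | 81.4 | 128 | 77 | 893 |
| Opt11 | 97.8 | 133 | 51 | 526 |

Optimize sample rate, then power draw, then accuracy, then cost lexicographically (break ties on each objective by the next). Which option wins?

Opt2

First maximize sample rate: best is 893, kept {Opt2, Opt9, Opt10}.
Then minimize power draw: best is 66, kept {Opt2}.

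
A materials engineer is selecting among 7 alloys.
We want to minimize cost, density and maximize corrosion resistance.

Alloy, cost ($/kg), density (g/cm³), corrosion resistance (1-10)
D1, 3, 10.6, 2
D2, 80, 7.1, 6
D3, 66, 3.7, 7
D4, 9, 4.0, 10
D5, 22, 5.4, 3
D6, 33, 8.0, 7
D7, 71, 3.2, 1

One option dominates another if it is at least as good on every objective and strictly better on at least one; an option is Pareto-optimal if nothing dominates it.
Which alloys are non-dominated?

D1: not dominated (best cost).
D2: dominated by D3 (cost 66≤80, density 3.7≤7.1, corrosion resistance 7≥6).
D3: not dominated.
D4: not dominated (best corrosion resistance).
D5: dominated by D4 (cost 9≤22, density 4.0≤5.4, corrosion resistance 10≥3).
D6: dominated by D4 (cost 9≤33, density 4.0≤8.0, corrosion resistance 10≥7).
D7: not dominated (best density).

D1, D3, D4, D7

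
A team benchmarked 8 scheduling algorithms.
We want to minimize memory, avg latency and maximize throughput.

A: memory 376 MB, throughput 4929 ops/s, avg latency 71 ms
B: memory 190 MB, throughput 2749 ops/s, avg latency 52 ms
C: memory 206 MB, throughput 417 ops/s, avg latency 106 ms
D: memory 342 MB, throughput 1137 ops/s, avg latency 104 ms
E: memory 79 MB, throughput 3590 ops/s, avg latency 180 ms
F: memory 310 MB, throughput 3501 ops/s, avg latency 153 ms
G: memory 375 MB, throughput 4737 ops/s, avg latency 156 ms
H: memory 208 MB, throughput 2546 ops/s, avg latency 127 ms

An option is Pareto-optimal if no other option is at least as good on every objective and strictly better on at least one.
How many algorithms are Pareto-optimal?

A: not dominated (best throughput).
B: not dominated (best avg latency).
C: dominated by B (memory 190≤206, throughput 2749≥417, avg latency 52≤106).
D: dominated by B (memory 190≤342, throughput 2749≥1137, avg latency 52≤104).
E: not dominated (best memory).
F: not dominated.
G: not dominated.
H: dominated by B (memory 190≤208, throughput 2749≥2546, avg latency 52≤127).
Pareto-optimal: A, B, E, F, G → 5.

5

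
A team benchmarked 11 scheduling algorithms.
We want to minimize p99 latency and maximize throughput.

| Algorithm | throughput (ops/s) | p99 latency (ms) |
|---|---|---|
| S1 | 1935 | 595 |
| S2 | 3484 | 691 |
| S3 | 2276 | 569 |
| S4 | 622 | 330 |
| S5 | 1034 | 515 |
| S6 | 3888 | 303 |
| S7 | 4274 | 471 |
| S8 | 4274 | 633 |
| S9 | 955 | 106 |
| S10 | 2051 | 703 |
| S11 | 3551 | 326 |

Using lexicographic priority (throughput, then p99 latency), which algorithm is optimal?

First maximize throughput: best is 4274, kept {S7, S8}.
Then minimize p99 latency: best is 471, kept {S7}.

S7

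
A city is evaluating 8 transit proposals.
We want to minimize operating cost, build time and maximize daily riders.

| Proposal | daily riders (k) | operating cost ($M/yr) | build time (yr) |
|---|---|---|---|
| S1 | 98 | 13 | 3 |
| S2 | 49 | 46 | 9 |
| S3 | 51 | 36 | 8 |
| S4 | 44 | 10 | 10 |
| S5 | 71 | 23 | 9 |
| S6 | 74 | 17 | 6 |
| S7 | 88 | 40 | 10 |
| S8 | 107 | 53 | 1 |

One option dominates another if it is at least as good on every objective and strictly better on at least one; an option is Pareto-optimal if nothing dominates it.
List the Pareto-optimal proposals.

S1: not dominated.
S2: dominated by S1 (daily riders 98≥49, operating cost 13≤46, build time 3≤9).
S3: dominated by S1 (daily riders 98≥51, operating cost 13≤36, build time 3≤8).
S4: not dominated (best operating cost).
S5: dominated by S1 (daily riders 98≥71, operating cost 13≤23, build time 3≤9).
S6: dominated by S1 (daily riders 98≥74, operating cost 13≤17, build time 3≤6).
S7: dominated by S1 (daily riders 98≥88, operating cost 13≤40, build time 3≤10).
S8: not dominated (best daily riders).

S1, S4, S8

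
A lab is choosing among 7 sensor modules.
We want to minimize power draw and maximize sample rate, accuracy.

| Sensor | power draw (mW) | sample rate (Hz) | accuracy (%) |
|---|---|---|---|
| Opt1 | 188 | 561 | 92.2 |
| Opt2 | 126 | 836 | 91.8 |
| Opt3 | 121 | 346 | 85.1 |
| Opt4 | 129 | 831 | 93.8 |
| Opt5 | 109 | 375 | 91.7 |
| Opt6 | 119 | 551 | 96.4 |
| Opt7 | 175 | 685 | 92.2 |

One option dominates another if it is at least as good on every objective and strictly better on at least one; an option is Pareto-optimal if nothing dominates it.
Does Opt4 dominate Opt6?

Opt4 vs Opt6: Opt4 is worse on power draw (129 vs 119), so it does not dominate Opt6.

No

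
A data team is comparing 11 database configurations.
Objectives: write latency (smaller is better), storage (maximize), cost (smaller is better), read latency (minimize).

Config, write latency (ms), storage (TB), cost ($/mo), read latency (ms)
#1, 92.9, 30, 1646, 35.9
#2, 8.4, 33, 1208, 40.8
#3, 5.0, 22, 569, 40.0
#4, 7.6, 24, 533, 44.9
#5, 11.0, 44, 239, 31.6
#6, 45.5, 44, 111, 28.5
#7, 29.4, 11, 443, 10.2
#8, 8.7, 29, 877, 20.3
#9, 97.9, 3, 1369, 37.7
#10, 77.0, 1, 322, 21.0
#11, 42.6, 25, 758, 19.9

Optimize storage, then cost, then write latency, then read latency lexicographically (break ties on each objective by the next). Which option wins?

First maximize storage: best is 44, kept {#5, #6}.
Then minimize cost: best is 111, kept {#6}.

#6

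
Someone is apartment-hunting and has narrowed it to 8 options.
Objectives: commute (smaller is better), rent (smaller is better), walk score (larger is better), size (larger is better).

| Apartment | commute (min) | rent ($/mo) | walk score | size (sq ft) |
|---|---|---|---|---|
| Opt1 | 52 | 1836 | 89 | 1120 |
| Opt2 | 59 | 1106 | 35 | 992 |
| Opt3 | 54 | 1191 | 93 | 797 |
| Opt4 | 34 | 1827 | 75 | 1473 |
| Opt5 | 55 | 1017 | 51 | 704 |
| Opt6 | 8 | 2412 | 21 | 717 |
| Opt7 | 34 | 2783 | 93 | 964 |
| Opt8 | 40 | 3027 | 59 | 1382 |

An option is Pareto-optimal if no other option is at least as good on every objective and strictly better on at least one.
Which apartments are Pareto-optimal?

Opt1, Opt2, Opt3, Opt4, Opt5, Opt6, Opt7

Opt1: not dominated.
Opt2: not dominated.
Opt3: not dominated.
Opt4: not dominated (best size).
Opt5: not dominated (best rent).
Opt6: not dominated (best commute).
Opt7: not dominated.
Opt8: dominated by Opt4 (commute 34≤40, rent 1827≤3027, walk score 75≥59, size 1473≥1382).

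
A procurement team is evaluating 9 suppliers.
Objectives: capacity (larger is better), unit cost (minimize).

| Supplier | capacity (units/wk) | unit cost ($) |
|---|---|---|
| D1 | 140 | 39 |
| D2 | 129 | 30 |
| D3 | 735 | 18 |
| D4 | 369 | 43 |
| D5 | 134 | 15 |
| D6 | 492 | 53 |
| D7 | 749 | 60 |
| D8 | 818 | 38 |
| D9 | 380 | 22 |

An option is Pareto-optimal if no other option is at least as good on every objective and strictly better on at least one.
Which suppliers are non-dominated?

D1: dominated by D3 (capacity 735≥140, unit cost 18≤39).
D2: dominated by D3 (capacity 735≥129, unit cost 18≤30).
D3: not dominated.
D4: dominated by D3 (capacity 735≥369, unit cost 18≤43).
D5: not dominated (best unit cost).
D6: dominated by D3 (capacity 735≥492, unit cost 18≤53).
D7: dominated by D8 (capacity 818≥749, unit cost 38≤60).
D8: not dominated (best capacity).
D9: dominated by D3 (capacity 735≥380, unit cost 18≤22).

D3, D5, D8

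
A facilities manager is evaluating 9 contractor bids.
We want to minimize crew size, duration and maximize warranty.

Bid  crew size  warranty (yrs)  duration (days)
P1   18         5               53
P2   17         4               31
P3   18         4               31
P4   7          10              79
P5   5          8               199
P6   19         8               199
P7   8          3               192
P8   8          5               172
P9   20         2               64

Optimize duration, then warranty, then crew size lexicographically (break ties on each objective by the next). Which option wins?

First minimize duration: best is 31, kept {P2, P3}.
Then maximize warranty: best is 4, kept {P2, P3}.
Then minimize crew size: best is 17, kept {P2}.

P2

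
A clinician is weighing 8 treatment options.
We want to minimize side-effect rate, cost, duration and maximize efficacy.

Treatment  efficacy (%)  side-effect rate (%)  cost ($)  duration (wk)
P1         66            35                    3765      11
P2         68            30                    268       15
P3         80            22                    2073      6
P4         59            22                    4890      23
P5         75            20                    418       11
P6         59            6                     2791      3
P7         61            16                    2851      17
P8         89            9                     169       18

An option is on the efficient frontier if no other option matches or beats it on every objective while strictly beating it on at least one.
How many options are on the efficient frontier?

P1: dominated by P3 (efficacy 80≥66, side-effect rate 22≤35, cost 2073≤3765, duration 6≤11).
P2: not dominated.
P3: not dominated.
P4: dominated by P3 (efficacy 80≥59, side-effect rate 22≤22, cost 2073≤4890, duration 6≤23).
P5: not dominated.
P6: not dominated (best side-effect rate).
P7: not dominated.
P8: not dominated (best efficacy).
Pareto-optimal: P2, P3, P5, P6, P7, P8 → 6.

6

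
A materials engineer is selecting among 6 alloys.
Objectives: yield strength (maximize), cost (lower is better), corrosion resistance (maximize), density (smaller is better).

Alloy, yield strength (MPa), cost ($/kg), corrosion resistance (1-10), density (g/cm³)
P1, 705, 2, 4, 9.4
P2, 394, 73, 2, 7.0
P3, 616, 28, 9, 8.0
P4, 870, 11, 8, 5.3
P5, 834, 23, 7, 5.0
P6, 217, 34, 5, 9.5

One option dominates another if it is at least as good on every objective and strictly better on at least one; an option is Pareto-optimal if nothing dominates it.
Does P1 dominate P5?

P1 vs P5: P1 is worse on yield strength (705 vs 834), so it does not dominate P5.

No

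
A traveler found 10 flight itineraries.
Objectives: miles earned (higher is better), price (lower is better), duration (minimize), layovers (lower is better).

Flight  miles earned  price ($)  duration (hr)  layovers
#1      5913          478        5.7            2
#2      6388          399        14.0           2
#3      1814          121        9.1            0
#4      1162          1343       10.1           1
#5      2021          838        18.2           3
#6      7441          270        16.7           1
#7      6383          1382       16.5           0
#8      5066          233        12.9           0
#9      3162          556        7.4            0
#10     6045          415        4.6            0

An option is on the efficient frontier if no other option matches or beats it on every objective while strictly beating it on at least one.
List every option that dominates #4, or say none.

#3, #9, #10

#3: miles earned 1814≥1162, price 121≤1343, duration 9.1≤10.1, layovers 0≤1 — dominates #4.
#9: miles earned 3162≥1162, price 556≤1343, duration 7.4≤10.1, layovers 0≤1 — dominates #4.
#10: miles earned 6045≥1162, price 415≤1343, duration 4.6≤10.1, layovers 0≤1 — dominates #4.
Others (#1, #2, #5, #6, #7, #8) are each worse than #4 on at least one objective.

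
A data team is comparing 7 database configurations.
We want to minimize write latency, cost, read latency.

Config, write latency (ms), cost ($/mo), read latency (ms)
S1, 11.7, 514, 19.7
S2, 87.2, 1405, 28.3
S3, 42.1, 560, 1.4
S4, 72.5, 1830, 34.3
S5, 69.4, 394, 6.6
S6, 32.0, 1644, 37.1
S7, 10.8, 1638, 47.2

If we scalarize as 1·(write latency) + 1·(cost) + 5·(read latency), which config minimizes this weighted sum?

S1: 1·11.7 + 1·514 + 5·19.7 = 624.2
S2: 1·87.2 + 1·1405 + 5·28.3 = 1633.7
S3: 1·42.1 + 1·560 + 5·1.4 = 609.1
S4: 1·72.5 + 1·1830 + 5·34.3 = 2074.0
S5: 1·69.4 + 1·394 + 5·6.6 = 496.4
S6: 1·32.0 + 1·1644 + 5·37.1 = 1861.5
S7: 1·10.8 + 1·1638 + 5·47.2 = 1884.8
Lowest: S5 at 496.4.

S5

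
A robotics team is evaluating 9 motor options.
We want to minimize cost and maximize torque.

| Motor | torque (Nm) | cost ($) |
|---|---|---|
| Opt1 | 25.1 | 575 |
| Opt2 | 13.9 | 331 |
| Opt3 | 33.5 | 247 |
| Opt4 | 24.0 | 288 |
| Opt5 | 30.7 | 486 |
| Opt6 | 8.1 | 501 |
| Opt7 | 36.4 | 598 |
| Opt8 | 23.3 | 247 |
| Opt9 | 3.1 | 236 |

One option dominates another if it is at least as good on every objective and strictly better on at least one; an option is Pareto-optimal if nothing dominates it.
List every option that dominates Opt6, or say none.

Opt2: torque 13.9≥8.1, cost 331≤501 — dominates Opt6.
Opt3: torque 33.5≥8.1, cost 247≤501 — dominates Opt6.
Opt4: torque 24.0≥8.1, cost 288≤501 — dominates Opt6.
Opt5: torque 30.7≥8.1, cost 486≤501 — dominates Opt6.
Opt8: torque 23.3≥8.1, cost 247≤501 — dominates Opt6.
Others (Opt1, Opt7, Opt9) are each worse than Opt6 on at least one objective.

Opt2, Opt3, Opt4, Opt5, Opt8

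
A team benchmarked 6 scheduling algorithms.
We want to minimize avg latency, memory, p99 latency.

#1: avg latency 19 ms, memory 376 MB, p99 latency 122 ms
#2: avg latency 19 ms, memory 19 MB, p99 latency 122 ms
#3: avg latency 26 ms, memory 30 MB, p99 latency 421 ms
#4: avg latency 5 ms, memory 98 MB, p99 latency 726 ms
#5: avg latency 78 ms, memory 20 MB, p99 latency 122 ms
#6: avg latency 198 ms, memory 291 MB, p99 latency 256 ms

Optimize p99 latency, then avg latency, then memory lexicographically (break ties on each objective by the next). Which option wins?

#2

First minimize p99 latency: best is 122, kept {#1, #2, #5}.
Then minimize avg latency: best is 19, kept {#1, #2}.
Then minimize memory: best is 19, kept {#2}.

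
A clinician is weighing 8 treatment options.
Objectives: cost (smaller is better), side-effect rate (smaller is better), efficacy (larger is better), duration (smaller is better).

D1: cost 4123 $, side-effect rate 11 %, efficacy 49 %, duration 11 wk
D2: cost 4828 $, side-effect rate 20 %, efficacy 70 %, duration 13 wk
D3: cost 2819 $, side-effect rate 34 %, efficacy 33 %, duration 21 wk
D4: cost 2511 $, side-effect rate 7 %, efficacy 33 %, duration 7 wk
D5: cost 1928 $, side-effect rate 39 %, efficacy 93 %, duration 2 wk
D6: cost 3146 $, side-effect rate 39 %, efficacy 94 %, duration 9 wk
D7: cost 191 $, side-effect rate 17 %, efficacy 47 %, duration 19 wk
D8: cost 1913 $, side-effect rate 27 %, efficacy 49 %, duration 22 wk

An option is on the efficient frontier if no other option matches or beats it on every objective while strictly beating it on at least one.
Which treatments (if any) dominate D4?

none

D1: worse on cost (4123 vs 2511).
D2: worse on cost (4828 vs 2511).
D3: worse on cost (2819 vs 2511).
D5: worse on side-effect rate (39 vs 7).
D6: worse on cost (3146 vs 2511).
D7: worse on side-effect rate (17 vs 7).
D8: worse on side-effect rate (27 vs 7).
No option dominates D4.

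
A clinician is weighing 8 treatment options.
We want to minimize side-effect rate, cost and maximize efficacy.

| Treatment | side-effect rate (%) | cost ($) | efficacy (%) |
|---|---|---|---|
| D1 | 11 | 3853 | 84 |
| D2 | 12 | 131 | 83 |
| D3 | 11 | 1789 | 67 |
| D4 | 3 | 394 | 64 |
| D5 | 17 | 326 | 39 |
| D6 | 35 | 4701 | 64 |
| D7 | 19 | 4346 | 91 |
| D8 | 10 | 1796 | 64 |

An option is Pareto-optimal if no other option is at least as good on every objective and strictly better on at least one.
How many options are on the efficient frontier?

5

D1: not dominated.
D2: not dominated (best cost).
D3: not dominated.
D4: not dominated (best side-effect rate).
D5: dominated by D2 (side-effect rate 12≤17, cost 131≤326, efficacy 83≥39).
D6: dominated by D1 (side-effect rate 11≤35, cost 3853≤4701, efficacy 84≥64).
D7: not dominated (best efficacy).
D8: dominated by D4 (side-effect rate 3≤10, cost 394≤1796, efficacy 64≥64).
Pareto-optimal: D1, D2, D3, D4, D7 → 5.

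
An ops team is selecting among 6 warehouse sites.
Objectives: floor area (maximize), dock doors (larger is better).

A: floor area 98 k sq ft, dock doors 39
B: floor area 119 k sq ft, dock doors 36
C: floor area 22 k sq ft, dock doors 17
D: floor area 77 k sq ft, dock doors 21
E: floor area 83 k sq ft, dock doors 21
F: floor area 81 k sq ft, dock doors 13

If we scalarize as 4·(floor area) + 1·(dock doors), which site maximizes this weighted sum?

B

A: 4·98 + 1·39 = 431
B: 4·119 + 1·36 = 512
C: 4·22 + 1·17 = 105
D: 4·77 + 1·21 = 329
E: 4·83 + 1·21 = 353
F: 4·81 + 1·13 = 337
Highest: B at 512.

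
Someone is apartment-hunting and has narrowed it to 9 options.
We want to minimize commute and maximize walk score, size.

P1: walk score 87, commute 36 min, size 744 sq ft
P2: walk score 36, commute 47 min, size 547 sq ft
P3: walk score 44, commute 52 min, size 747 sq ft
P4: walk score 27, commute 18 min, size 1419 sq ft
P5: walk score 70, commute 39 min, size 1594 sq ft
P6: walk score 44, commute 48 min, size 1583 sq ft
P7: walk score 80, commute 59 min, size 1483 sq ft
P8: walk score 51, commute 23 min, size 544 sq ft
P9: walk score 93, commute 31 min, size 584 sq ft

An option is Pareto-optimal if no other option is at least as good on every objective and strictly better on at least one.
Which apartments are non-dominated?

P1, P4, P5, P7, P8, P9

P1: not dominated.
P2: dominated by P1 (walk score 87≥36, commute 36≤47, size 744≥547).
P3: dominated by P5 (walk score 70≥44, commute 39≤52, size 1594≥747).
P4: not dominated (best commute).
P5: not dominated (best size).
P6: dominated by P5 (walk score 70≥44, commute 39≤48, size 1594≥1583).
P7: not dominated.
P8: not dominated.
P9: not dominated (best walk score).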